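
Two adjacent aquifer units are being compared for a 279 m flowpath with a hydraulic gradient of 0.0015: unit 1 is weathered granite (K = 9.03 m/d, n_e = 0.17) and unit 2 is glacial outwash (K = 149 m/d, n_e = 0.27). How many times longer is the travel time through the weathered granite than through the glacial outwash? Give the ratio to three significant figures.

10.4

Unit 1 (weathered granite): v = 9.03×0.0015/0.17 = 0.07968 m/d, t = 279/0.07968 = 3502 d
Unit 2 (glacial outwash): v = 149×0.0015/0.27 = 0.8278 m/d, t = 279/0.8278 = 337.0 d
t(weathered granite) / t(glacial outwash) = 3502/337.0 = 10.4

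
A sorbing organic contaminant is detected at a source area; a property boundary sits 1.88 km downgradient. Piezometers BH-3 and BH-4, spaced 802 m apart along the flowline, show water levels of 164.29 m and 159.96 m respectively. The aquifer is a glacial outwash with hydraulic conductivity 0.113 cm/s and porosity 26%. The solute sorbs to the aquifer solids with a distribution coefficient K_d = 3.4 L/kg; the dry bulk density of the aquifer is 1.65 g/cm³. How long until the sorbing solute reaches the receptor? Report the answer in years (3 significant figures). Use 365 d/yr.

57.4 years

Hydraulic gradient i = (164.29 − 159.96) / 802 = 4.33 / 802 = 0.005399
K = 0.113 cm/s × 864 = 97.63 m/d
Specific discharge q = 97.63 × 0.005399 = 0.5271 m/d
v_s = q/n_e = 0.5271/0.26 = 2.027 m/d
Retardation R = 1 + ρ_b·K_d/n = 1 + 1.65×3.4/0.26 = 22.58
Contaminant velocity v_c = v/R = 2.027/22.58 = 0.08980 m/d
L = 1.88 km = 1880 m
t = L/v_c = 1880/0.08980 = 20940 d
   = 20940/365 = 57.4 yr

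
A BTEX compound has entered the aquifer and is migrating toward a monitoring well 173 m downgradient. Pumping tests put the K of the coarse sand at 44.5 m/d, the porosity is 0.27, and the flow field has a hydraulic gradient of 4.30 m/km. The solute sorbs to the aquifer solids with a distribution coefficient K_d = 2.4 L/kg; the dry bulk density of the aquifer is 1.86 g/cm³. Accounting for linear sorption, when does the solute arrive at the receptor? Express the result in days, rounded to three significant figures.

4280 days

Specific discharge q = 44.5 × 0.0043 = 0.1914 m/d
v = Ki/n = 44.5·0.0043/0.27 = 0.7087 m/d
Retardation R = 1 + ρ_b·K_d/n = 1 + 1.86×2.4/0.27 = 17.53
Contaminant velocity v_c = v/R = 0.7087/17.53 = 0.04042 m/d
t = L/v_c = 173/0.04042 = 4280 d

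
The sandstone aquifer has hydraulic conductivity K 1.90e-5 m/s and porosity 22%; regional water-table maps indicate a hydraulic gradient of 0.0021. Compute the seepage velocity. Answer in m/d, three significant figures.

K = 1.90e-5 m/s × 86400 s/d = 1.642 m/d
q = Ki = 1.642 × 0.0021 = 0.003447 m/d
v_s = q/n_e = 0.003447/0.22 = 0.01567 m/d

0.0157 m/d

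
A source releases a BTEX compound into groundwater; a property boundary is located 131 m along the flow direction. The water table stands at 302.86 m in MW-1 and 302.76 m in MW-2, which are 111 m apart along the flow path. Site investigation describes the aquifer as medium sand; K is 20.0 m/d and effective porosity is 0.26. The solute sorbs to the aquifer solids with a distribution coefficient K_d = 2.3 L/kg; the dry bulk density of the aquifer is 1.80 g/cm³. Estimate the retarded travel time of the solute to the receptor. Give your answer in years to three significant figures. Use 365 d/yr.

Hydraulic gradient i = (302.86 − 302.76) / 111 = 0.10 / 111 = 9.009e-4
q = Ki = 20.0 × 9.009e-4 = 0.01802 m/d
Average linear velocity = 0.01802 / 0.26 = 0.06930 m/d
Retardation R = 1 + ρ_b·K_d/n = 1 + 1.80×2.3/0.26 = 16.92
Contaminant velocity v_c = v/R = 0.06930/16.92 = 0.004095 m/d
t = L/v_c = 131/0.004095 = 31990 d
   = 31990/365 = 87.6 yr

87.6 years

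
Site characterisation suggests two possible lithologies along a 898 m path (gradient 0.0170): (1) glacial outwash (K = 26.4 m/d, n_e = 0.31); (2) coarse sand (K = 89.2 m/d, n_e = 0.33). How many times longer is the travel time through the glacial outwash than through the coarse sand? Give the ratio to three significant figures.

Unit 1 (glacial outwash): v = 26.4×0.017/0.31 = 1.448 m/d, t = 898/1.448 = 620.3 d
Unit 2 (coarse sand): v = 89.2×0.017/0.33 = 4.595 m/d, t = 898/4.595 = 195.4 d
t(glacial outwash) / t(coarse sand) = 620.3/195.4 = 3.17

3.17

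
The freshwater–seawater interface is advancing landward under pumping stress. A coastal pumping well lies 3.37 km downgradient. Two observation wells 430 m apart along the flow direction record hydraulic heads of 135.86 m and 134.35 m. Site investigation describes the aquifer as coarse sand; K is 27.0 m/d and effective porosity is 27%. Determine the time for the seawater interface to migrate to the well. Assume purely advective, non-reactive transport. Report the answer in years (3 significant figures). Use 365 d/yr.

26.3 years

Hydraulic gradient i = (135.86 − 134.35) / 430 = 1.51 / 430 = 0.003512
Specific discharge q = 27.0 × 0.003512 = 0.09481 m/d
v = Ki/n = 27.0·0.003512/0.27 = 0.3512 m/d
L = 3.37 km = 3370 m
t = L / v = 3370 / 0.3512 = 9597 d
   = 9597 / 365 = 26.3 yr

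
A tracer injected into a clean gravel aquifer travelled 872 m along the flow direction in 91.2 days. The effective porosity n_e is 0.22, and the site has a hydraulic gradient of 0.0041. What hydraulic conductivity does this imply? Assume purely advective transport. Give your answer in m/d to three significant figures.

v = L / t = 872 / 91.2 = 9.561 m/d
K = v · n / i = 9.561 × 0.22 / 0.0041 = 513 m/d

513 m/d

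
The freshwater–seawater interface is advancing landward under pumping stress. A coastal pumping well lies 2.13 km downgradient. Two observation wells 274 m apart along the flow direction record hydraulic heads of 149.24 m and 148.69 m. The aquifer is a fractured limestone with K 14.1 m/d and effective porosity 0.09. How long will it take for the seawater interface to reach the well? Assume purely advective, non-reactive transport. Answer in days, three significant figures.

Hydraulic gradient i = (149.24 − 148.69) / 274 = 0.55 / 274 = 0.002007
Darcy flux q = K·i = 14.1 × 0.002007 = 0.02830 m/d
v_s = q/n_e = 0.02830/0.09 = 0.3145 m/d
L = 2.13 km = 2130 m
t = L / v = 2130 / 0.3145 = 6773 d

6770 days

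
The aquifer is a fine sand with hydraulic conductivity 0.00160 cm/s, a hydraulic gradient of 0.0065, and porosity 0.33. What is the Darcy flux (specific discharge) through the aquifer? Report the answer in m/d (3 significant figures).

K = 0.00160 cm/s × 864 = 1.382 m/d
q = Ki = 1.382 × 0.0065 = 0.008986 m/d

0.00899 m/d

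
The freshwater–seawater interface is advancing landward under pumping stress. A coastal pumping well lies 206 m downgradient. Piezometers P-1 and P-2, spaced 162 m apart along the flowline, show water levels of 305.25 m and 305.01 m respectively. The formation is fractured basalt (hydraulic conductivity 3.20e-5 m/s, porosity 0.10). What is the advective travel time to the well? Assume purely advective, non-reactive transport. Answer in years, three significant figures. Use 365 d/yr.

13.8 years

Hydraulic gradient i = (305.25 − 305.01) / 162 = 0.24 / 162 = 0.001481
K = 3.20e-5 m/s × 86400 s/d = 2.765 m/d
Darcy flux q = K·i = 2.765 × 0.001481 = 0.004096 m/d
v = Ki/n = 2.765·0.001481/0.10 = 0.04096 m/d
t = L / v = 206 / 0.04096 = 5029 d
   = 5029 / 365 = 13.8 yr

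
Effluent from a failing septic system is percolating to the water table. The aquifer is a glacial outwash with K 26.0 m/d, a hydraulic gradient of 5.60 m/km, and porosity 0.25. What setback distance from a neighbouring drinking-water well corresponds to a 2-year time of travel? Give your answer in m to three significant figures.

425 m

Specific discharge q = 26.0 × 0.0056 = 0.1456 m/d
Average linear velocity = 0.1456 / 0.25 = 0.5824 m/d
T = 2 yr × 365 = 730 d
L = v × T = 0.5824 × 730 = 425.2 m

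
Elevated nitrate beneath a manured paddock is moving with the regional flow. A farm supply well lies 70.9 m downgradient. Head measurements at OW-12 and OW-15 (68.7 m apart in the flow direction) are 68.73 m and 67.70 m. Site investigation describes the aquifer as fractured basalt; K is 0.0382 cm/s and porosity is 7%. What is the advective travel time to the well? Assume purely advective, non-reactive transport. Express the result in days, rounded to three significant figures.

10.0 days

Hydraulic gradient i = (68.73 − 67.70) / 68.7 = 1.03 / 68.7 = 0.01499
K = 0.0382 cm/s × 864 = 33.00 m/d
Darcy flux q = K·i = 33.00 × 0.01499 = 0.4948 m/d
v_s = q/n_e = 0.4948/0.07 = 7.069 m/d
t = L / v = 70.9 / 7.069 = 10.03 d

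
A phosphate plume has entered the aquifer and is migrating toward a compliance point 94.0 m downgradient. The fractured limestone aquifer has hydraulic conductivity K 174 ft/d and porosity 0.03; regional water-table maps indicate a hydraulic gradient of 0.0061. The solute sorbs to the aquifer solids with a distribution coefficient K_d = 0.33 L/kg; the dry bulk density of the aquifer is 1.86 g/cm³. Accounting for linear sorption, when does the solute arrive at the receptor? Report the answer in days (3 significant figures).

187 days

K = 174 ft/d × 0.3048 = 53.04 m/d
q = Ki = 53.04 × 0.0061 = 0.3235 m/d
Seepage velocity v = q / n = 0.3235 / 0.03 = 10.78 m/d
Retardation R = 1 + ρ_b·K_d/n = 1 + 1.86×0.33/0.03 = 21.46
Contaminant velocity v_c = v/R = 10.78/21.46 = 0.5025 m/d
t = L/v_c = 94.0/0.5025 = 187.1 d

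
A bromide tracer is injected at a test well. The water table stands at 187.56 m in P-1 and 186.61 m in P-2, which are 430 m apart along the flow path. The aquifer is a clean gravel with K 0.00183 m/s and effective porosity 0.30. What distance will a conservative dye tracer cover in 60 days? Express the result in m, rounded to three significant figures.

69.9 m

Hydraulic gradient i = (187.56 − 186.61) / 430 = 0.95 / 430 = 0.002209
K = 0.00183 m/s × 86400 s/d = 158.1 m/d
Darcy flux q = K·i = 158.1 × 0.002209 = 0.3493 m/d
v = Ki/n = 158.1·0.002209/0.30 = 1.164 m/d
L = v × T = 1.164 × 60 = 69.86 m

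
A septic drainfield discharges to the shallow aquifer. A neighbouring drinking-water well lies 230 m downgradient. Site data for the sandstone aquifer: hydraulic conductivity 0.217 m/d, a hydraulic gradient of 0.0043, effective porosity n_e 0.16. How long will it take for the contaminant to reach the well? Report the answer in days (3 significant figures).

39400 days

Specific discharge q = 0.217 × 0.0043 = 9.331e-4 m/d
v = Ki/n = 0.217·0.0043/0.16 = 0.005832 m/d
t = L / v = 230 / 0.005832 = 39440 d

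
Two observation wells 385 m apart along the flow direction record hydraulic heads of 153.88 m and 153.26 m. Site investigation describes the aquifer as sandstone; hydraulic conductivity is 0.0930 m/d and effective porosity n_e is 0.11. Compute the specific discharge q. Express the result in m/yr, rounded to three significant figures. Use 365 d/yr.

Hydraulic gradient i = (153.88 − 153.26) / 385 = 0.62 / 385 = 0.001610
q = Ki = 0.0930 × 0.001610 = 1.498e-4 m/d
   = 1.498e-4 × 365 = 0.0547 m/yr

0.0547 m/yr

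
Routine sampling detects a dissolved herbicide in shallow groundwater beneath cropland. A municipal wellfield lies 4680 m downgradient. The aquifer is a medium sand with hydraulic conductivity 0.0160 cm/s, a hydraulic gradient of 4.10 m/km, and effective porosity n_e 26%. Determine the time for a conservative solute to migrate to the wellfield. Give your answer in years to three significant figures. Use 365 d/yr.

58.8 years

K = 0.0160 cm/s × 864 = 13.82 m/d
Specific discharge q = 13.82 × 0.0041 = 0.05668 m/d
Average linear velocity = 0.05668 / 0.26 = 0.2180 m/d
t = L / v = 4680 / 0.2180 = 21470 d
   = 21470 / 365 = 58.8 yr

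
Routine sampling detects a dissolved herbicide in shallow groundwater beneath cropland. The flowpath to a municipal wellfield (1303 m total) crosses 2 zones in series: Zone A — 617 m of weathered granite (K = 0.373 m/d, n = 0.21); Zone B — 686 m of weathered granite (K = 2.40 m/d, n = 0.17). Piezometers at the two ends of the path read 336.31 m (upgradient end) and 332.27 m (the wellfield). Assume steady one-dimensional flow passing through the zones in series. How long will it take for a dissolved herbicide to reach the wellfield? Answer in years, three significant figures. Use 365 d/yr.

324 years

Total head drop ΔH = 336.31 − 332.27 = 4.04 m
Continuity: the same q passes through each zone, so ΔH = q·Σ(L_j/K_j) — the zones act as resistances in series.
Σ(L/K) = 617/0.373 + 686/2.40 = 1654 + 285.8 = 1940 d
q = ΔH / Σ(L/K) = 4.04 / 1940 = 0.002082 m/d (same in every zone)
Zone A: v = q/n = 0.002082/0.21 = 0.009917 m/d → t_A = 617/0.009917 = 62220 d
Zone B: v = q/n = 0.002082/0.17 = 0.01225 m/d → t_B = 686/0.01225 = 56000 d
Total t = 62220 + 56000 = 118200 d
   = 118200 / 365 = 324 yr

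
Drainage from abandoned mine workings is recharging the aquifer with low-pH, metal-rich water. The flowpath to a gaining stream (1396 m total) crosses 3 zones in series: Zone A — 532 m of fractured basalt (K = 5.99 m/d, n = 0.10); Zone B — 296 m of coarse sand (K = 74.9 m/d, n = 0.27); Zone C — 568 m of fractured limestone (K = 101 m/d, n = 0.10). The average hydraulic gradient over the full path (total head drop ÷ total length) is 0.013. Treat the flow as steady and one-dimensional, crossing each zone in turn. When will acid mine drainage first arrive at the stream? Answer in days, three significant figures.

For zones in series the flux q is common to all zones; the equivalent conductivity is the harmonic (thickness-weighted) mean, K_eq = L_total / Σ(L_j/K_j).
Σ(L/K) = 532/5.99 + 296/74.9 + 568/101 = 88.81 + 3.952 + 5.624 = 98.39 d
K_eq = L_total / Σ(L/K) = 1396 / 98.39 = 14.19 m/d
q = K_eq · i = 14.19 × 0.013 = 0.1844 m/d (same in every zone)
Zone A: v = q/n = 0.1844/0.10 = 1.844 m/d → t_A = 532/1.844 = 288.4 d
Zone B: v = q/n = 0.1844/0.27 = 0.6831 m/d → t_B = 296/0.6831 = 433.3 d
Zone C: v = q/n = 0.1844/0.10 = 1.844 m/d → t_C = 568/1.844 = 307.9 d
Total t = 288.4 + 433.3 + 307.9 = 1030 d

1030 days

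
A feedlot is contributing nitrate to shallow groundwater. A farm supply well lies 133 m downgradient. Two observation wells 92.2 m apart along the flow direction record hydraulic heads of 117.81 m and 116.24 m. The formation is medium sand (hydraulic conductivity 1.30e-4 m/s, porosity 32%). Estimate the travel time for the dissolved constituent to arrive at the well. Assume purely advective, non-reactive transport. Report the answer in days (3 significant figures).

223 days

Hydraulic gradient i = (117.81 − 116.24) / 92.2 = 1.57 / 92.2 = 0.01703
K = 1.30e-4 m/s × 86400 s/d = 11.23 m/d
Darcy flux q = K·i = 11.23 × 0.01703 = 0.1913 m/d
v_s = q/n_e = 0.1913/0.32 = 0.5977 m/d
t = L / v = 133 / 0.5977 = 222.5 d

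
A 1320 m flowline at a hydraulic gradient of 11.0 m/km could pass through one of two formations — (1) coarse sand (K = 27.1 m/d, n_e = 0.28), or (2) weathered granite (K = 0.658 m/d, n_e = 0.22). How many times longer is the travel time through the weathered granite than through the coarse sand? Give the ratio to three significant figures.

Unit 1 (coarse sand): v = 27.1×0.011/0.28 = 1.065 m/d, t = 1320/1.065 = 1240 d
Unit 2 (weathered granite): v = 0.658×0.011/0.22 = 0.03290 m/d, t = 1320/0.03290 = 40120 d
t(weathered granite) / t(coarse sand) = 40120/1240 = 32.4

32.4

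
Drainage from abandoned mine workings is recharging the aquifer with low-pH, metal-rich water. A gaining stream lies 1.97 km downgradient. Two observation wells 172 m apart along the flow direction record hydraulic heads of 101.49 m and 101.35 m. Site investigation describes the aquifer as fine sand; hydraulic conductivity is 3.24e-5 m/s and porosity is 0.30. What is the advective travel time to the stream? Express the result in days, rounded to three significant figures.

Hydraulic gradient i = (101.49 − 101.35) / 172 = 0.14 / 172 = 8.140e-4
K = 3.24e-5 m/s × 86400 s/d = 2.799 m/d
q = Ki = 2.799 × 8.140e-4 = 0.002279 m/d
Seepage velocity v = q / n = 0.002279 / 0.30 = 0.007595 m/d
L = 1.97 km = 1970 m
t = L / v = 1970 / 0.007595 = 259400 d

259000 days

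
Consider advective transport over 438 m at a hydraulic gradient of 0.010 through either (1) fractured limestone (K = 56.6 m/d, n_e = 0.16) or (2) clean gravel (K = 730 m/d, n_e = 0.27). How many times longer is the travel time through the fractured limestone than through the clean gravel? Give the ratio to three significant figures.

7.64

Unit 1 (fractured limestone): v = 56.6×0.010/0.16 = 3.538 m/d, t = 438/3.538 = 123.8 d
Unit 2 (clean gravel): v = 730×0.010/0.27 = 27.04 m/d, t = 438/27.04 = 16.20 d
t(fractured limestone) / t(clean gravel) = 123.8/16.20 = 7.64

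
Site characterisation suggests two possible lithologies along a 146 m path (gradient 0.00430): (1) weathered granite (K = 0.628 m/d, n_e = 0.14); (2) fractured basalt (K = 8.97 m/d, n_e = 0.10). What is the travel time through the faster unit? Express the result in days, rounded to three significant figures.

Unit 1 (weathered granite): v = 0.628×0.0043/0.14 = 0.01929 m/d, t = 146/0.01929 = 7569 d
Unit 2 (fractured basalt): v = 8.97×0.0043/0.10 = 0.3857 m/d, t = 146/0.3857 = 378.5 d
Faster unit: t = 379 d

379 days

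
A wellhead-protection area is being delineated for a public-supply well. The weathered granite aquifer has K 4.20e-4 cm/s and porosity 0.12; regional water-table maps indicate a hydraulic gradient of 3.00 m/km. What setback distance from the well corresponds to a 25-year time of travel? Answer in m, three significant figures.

82.8 m

K = 4.20e-4 cm/s × 864 = 0.3629 m/d
Specific discharge q = 0.3629 × 0.0030 = 0.001089 m/d
v_s = q/n_e = 0.001089/0.12 = 0.009072 m/d
T = 25 yr × 365 = 9125 d
L = v × T = 0.009072 × 9125 = 82.78 m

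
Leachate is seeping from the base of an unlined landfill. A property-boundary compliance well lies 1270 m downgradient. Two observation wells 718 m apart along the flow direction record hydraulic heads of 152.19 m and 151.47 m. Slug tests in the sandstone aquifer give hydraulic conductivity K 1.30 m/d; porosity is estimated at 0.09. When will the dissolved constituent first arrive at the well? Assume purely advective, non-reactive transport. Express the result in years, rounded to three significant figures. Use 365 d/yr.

Hydraulic gradient i = (152.19 − 151.47) / 718 = 0.72 / 718 = 0.001003
q = Ki = 1.30 × 0.001003 = 0.001304 m/d
v = Ki/n = 1.30·0.001003/0.09 = 0.01448 m/d
t = L / v = 1270 / 0.01448 = 87680 d
   = 87680 / 365 = 240 yr

240 years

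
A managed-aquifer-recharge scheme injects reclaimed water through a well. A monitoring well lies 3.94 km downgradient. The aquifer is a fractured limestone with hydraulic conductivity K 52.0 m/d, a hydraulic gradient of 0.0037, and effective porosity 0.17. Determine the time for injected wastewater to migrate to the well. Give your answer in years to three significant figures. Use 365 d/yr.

q = Ki = 52.0 × 0.0037 = 0.1924 m/d
Seepage velocity v = q / n = 0.1924 / 0.17 = 1.132 m/d
L = 3.94 km = 3940 m
t = L / v = 3940 / 1.132 = 3481 d
   = 3481 / 365 = 9.54 yr

9.54 years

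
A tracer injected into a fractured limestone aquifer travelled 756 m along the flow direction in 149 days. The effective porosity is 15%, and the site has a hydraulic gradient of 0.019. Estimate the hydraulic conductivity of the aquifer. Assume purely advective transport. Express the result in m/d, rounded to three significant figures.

40.1 m/d

v = L / t = 756 / 149 = 5.074 m/d
K = v · n / i = 5.074 × 0.15 / 0.019 = 40.1 m/d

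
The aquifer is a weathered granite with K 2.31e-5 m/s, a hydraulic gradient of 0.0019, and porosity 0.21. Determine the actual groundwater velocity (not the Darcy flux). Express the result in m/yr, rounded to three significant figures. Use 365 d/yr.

K = 2.31e-5 m/s × 86400 s/d = 1.996 m/d
Specific discharge q = 1.996 × 0.0019 = 0.003792 m/d
v = Ki/n = 1.996·0.0019/0.21 = 0.01806 m/d
   = 0.01806 × 365 = 6.59 m/yr

6.59 m/yr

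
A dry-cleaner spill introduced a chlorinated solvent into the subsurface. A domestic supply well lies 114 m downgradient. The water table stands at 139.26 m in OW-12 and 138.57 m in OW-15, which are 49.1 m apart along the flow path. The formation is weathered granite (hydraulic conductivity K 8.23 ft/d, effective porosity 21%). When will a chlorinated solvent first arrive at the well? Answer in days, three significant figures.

679 days

Hydraulic gradient i = (139.26 − 138.57) / 49.1 = 0.69 / 49.1 = 0.01405
K = 8.23 ft/d × 0.3048 = 2.509 m/d
Darcy flux q = K·i = 2.509 × 0.01405 = 0.03525 m/d
Average linear velocity = 0.03525 / 0.21 = 0.1679 m/d
t = L / v = 114 / 0.1679 = 679.1 d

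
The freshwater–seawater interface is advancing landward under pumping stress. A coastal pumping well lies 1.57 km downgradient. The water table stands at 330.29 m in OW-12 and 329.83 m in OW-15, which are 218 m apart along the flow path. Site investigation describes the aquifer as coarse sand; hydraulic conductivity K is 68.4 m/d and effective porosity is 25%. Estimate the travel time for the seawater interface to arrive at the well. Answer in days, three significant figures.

Hydraulic gradient i = (330.29 − 329.83) / 218 = 0.46 / 218 = 0.002110
q = Ki = 68.4 × 0.002110 = 0.1443 m/d
v = Ki/n = 68.4·0.002110/0.25 = 0.5773 m/d
L = 1.57 km = 1570 m
t = L / v = 1570 / 0.5773 = 2719 d

2720 days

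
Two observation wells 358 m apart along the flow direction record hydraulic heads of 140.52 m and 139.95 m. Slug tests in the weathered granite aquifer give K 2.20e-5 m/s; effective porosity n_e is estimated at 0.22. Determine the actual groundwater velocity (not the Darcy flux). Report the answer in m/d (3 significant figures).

Hydraulic gradient i = (140.52 − 139.95) / 358 = 0.57 / 358 = 0.001592
K = 2.20e-5 m/s × 86400 s/d = 1.901 m/d
Specific discharge q = 1.901 × 0.001592 = 0.003026 m/d
Average linear velocity = 0.003026 / 0.22 = 0.01376 m/d

0.0138 m/d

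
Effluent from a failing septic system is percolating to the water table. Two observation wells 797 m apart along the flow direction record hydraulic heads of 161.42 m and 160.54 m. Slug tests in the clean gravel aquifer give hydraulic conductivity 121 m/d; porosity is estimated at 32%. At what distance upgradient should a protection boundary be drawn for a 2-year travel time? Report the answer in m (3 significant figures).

305 m

Hydraulic gradient i = (161.42 − 160.54) / 797 = 0.88 / 797 = 0.001104
Specific discharge q = 121 × 0.001104 = 0.1336 m/d
v = Ki/n = 121·0.001104/0.32 = 0.4175 m/d
T = 2 yr × 365 = 730 d
L = v × T = 0.4175 × 730 = 304.8 m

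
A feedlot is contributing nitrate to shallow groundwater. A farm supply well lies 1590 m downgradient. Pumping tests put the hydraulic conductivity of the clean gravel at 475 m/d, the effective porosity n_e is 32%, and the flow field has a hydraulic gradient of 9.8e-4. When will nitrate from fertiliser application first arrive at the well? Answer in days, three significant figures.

q = Ki = 475 × 9.8e-4 = 0.4655 m/d
v_s = q/n_e = 0.4655/0.32 = 1.455 m/d
t = L / v = 1590 / 1.455 = 1093 d

1090 days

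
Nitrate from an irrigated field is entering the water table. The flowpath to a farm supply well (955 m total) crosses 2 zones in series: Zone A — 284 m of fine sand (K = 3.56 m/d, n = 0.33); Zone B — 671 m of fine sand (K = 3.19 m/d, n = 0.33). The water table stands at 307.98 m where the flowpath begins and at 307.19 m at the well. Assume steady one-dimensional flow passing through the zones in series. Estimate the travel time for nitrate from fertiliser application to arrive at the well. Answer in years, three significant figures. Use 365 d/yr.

Total head drop ΔH = 307.98 − 307.19 = 0.79 m
Continuity: the same q passes through each zone, so ΔH = q·Σ(L_j/K_j) — the zones act as resistances in series.
Σ(L/K) = 284/3.56 + 671/3.19 = 79.78 + 210.3 = 290.1 d
q = ΔH / Σ(L/K) = 0.79 / 290.1 = 0.002723 m/d (same in every zone)
Zone A: v = q/n = 0.002723/0.33 = 0.008252 m/d → t_A = 284/0.008252 = 34420 d
Zone B: v = q/n = 0.002723/0.33 = 0.008252 m/d → t_B = 671/0.008252 = 81320 d
Total t = 34420 + 81320 = 115700 d
   = 115700 / 365 = 317 yr

317 years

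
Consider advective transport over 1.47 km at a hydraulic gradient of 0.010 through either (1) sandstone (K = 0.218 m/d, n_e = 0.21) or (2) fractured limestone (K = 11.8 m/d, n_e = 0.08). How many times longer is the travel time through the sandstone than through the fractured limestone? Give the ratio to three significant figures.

Unit 1 (sandstone): v = 0.218×0.010/0.21 = 0.01038 m/d, t = 1470/0.01038 = 141600 d
Unit 2 (fractured limestone): v = 11.8×0.010/0.08 = 1.475 m/d, t = 1470/1.475 = 996.6 d
t(sandstone) / t(fractured limestone) = 141600/996.6 = 142

142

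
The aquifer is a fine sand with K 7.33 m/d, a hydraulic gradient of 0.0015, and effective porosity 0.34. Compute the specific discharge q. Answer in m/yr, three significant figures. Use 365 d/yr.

q = Ki = 7.33 × 0.0015 = 0.01100 m/d
   = 0.01100 × 365 = 4.01 m/yr

4.01 m/yr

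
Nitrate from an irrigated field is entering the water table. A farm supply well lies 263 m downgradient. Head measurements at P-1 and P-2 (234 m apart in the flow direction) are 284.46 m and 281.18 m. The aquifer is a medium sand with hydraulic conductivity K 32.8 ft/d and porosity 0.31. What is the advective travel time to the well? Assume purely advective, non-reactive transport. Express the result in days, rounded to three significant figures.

Hydraulic gradient i = (284.46 − 281.18) / 234 = 3.28 / 234 = 0.01402
K = 32.8 ft/d × 0.3048 = 9.997 m/d
Darcy flux q = K·i = 9.997 × 0.01402 = 0.1401 m/d
Average linear velocity = 0.1401 / 0.31 = 0.4520 m/d
t = L / v = 263 / 0.4520 = 581.8 d

582 days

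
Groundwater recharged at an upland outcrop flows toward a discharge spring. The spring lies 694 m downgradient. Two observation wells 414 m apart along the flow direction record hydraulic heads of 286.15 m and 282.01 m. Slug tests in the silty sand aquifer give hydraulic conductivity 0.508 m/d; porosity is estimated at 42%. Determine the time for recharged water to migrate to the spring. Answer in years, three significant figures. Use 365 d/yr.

Hydraulic gradient i = (286.15 − 282.01) / 414 = 4.14 / 414 = 0.01000
Darcy flux q = K·i = 0.508 × 0.01000 = 0.005080 m/d
v = Ki/n = 0.508·0.01000/0.42 = 0.01210 m/d
t = L / v = 694 / 0.01210 = 57380 d
   = 57380 / 365 = 157 yr

157 years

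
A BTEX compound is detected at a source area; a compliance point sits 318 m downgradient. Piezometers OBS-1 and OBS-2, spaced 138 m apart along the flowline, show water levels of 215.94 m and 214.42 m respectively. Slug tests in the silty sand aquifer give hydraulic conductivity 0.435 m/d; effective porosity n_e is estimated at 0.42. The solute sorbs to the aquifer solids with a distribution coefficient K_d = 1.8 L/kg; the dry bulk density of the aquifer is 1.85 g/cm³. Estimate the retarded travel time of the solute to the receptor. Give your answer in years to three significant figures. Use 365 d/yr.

Hydraulic gradient i = (215.94 − 214.42) / 138 = 1.52 / 138 = 0.01101
Specific discharge q = 0.435 × 0.01101 = 0.004791 m/d
v_s = q/n_e = 0.004791/0.42 = 0.01141 m/d
Retardation R = 1 + ρ_b·K_d/n = 1 + 1.85×1.8/0.42 = 8.929
Contaminant velocity v_c = v/R = 0.01141/8.929 = 0.001278 m/d
t = L/v_c = 318/0.001278 = 248900 d
   = 248900/365 = 682 yr

682 years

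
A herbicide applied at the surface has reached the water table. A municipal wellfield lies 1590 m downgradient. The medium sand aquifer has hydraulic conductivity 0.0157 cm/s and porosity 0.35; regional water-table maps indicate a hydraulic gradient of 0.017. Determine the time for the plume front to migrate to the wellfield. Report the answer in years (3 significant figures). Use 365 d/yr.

K = 0.0157 cm/s × 864 = 13.56 m/d
Darcy flux q = K·i = 13.56 × 0.017 = 0.2306 m/d
v_s = q/n_e = 0.2306/0.35 = 0.6589 m/d
t = L / v = 1590 / 0.6589 = 2413 d
   = 2413 / 365 = 6.61 yr

6.61 years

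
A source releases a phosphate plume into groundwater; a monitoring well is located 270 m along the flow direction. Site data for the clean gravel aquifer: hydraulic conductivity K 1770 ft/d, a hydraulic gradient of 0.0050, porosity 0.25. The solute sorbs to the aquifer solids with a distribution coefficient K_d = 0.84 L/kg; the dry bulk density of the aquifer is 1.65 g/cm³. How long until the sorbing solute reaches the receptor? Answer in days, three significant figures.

164 days

K = 1770 ft/d × 0.3048 = 539.5 m/d
Darcy flux q = K·i = 539.5 × 0.0050 = 2.697 m/d
v_s = q/n_e = 2.697/0.25 = 10.79 m/d
Retardation R = 1 + ρ_b·K_d/n = 1 + 1.65×0.84/0.25 = 6.544
Contaminant velocity v_c = v/R = 10.79/6.544 = 1.649 m/d
t = L/v_c = 270/1.649 = 163.8 d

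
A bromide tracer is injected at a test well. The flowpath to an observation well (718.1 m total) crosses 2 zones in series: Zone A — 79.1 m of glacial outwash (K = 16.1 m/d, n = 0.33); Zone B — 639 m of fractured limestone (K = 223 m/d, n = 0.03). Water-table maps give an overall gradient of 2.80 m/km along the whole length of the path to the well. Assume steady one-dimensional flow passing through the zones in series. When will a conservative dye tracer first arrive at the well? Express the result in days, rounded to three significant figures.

175 days

Steady 1-D flow in series ⇒ the Darcy flux q is identical in every zone and the zone head losses add (resistances L/K in series).
Σ(L/K) = 79.1/16.1 + 639/223 = 4.913 + 2.865 = 7.779 d
K_eq = L_total / Σ(L/K) = 718.1 / 7.779 = 92.32 m/d
q = K_eq · i = 92.32 × 0.0028 = 0.2585 m/d (same in every zone)
Zone A: v = q/n = 0.2585/0.33 = 0.7833 m/d → t_A = 79.1/0.7833 = 101.0 d
Zone B: v = q/n = 0.2585/0.03 = 8.616 m/d → t_B = 639/8.616 = 74.16 d
Total t = 101.0 + 74.16 = 175.1 d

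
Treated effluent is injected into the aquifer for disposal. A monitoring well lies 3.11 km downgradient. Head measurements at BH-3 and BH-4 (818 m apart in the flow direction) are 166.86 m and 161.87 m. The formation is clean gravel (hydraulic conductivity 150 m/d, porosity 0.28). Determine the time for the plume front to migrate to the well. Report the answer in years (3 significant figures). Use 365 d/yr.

Hydraulic gradient i = (166.86 − 161.87) / 818 = 4.99 / 818 = 0.006100
Specific discharge q = 150 × 0.006100 = 0.9150 m/d
Average linear velocity = 0.9150 / 0.28 = 3.268 m/d
L = 3.11 km = 3110 m
t = L / v = 3110 / 3.268 = 951.7 d
   = 951.7 / 365 = 2.61 yr

2.61 years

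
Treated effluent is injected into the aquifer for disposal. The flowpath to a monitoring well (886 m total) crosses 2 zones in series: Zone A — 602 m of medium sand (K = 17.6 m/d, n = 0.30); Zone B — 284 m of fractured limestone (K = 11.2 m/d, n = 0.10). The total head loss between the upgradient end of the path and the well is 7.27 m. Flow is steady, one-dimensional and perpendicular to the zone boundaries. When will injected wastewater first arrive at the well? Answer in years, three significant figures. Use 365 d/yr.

Steady 1-D flow in series ⇒ the Darcy flux q is identical in every zone and the zone head losses add (resistances L/K in series).
Σ(L/K) = 602/17.6 + 284/11.2 = 34.20 + 25.36 = 59.56 d
q = ΔH / Σ(L/K) = 7.27 / 59.56 = 0.1221 m/d (same in every zone)
Zone A: v = q/n = 0.1221/0.30 = 0.4069 m/d → t_A = 602/0.4069 = 1480 d
Zone B: v = q/n = 0.1221/0.10 = 1.221 m/d → t_B = 284/1.221 = 232.7 d
Total t = 1480 + 232.7 = 1712 d
   = 1712 / 365 = 4.69 yr

4.69 years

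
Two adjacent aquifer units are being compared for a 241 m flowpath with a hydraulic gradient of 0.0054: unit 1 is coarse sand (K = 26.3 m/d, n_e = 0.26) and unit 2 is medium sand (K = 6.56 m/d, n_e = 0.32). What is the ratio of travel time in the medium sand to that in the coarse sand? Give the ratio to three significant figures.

Unit 1 (coarse sand): v = 26.3×0.0054/0.26 = 0.5462 m/d, t = 241/0.5462 = 441.2 d
Unit 2 (medium sand): v = 6.56×0.0054/0.32 = 0.1107 m/d, t = 241/0.1107 = 2177 d
t(medium sand) / t(coarse sand) = 2177/441.2 = 4.93

4.93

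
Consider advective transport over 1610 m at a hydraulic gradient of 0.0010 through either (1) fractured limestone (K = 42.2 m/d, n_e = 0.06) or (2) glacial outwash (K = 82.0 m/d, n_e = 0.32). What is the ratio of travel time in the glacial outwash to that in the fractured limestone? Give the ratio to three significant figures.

2.74

Unit 1 (fractured limestone): v = 42.2×0.0010/0.06 = 0.7033 m/d, t = 1610/0.7033 = 2289 d
Unit 2 (glacial outwash): v = 82.0×0.0010/0.32 = 0.2563 m/d, t = 1610/0.2563 = 6283 d
t(glacial outwash) / t(fractured limestone) = 6283/2289 = 2.74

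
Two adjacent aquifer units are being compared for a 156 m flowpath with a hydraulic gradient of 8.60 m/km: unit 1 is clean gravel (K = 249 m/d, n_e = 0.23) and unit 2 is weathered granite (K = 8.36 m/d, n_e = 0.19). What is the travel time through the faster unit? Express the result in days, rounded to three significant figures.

Unit 1 (clean gravel): v = 249×0.0086/0.23 = 9.310 m/d, t = 156/9.310 = 16.76 d
Unit 2 (weathered granite): v = 8.36×0.0086/0.19 = 0.3784 m/d, t = 156/0.3784 = 412.3 d
Faster unit: t = 16.8 d

16.8 days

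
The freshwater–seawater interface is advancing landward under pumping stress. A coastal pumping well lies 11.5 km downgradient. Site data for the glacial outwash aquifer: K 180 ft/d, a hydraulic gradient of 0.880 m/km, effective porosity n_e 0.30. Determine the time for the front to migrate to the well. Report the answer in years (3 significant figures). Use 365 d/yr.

196 years

K = 180 ft/d × 0.3048 = 54.86 m/d
Specific discharge q = 54.86 × 8.8e-4 = 0.04828 m/d
v_s = q/n_e = 0.04828/0.30 = 0.1609 m/d
L = 11.5 km = 11500 m
t = L / v = 11500 / 0.1609 = 71460 d
   = 71460 / 365 = 196 yr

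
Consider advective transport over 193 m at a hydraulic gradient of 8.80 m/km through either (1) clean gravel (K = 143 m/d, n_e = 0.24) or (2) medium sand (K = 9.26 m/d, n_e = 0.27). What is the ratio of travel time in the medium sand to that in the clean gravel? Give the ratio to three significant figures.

17.4

Unit 1 (clean gravel): v = 143×0.0088/0.24 = 5.243 m/d, t = 193/5.243 = 36.81 d
Unit 2 (medium sand): v = 9.26×0.0088/0.27 = 0.3018 m/d, t = 193/0.3018 = 639.5 d
t(medium sand) / t(clean gravel) = 639.5/36.81 = 17.4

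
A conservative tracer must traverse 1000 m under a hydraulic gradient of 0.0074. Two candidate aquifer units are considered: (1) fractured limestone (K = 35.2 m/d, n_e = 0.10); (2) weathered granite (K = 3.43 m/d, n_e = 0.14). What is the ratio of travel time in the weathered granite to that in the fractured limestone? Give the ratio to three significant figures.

Unit 1 (fractured limestone): v = 35.2×0.0074/0.10 = 2.605 m/d, t = 1000/2.605 = 383.9 d
Unit 2 (weathered granite): v = 3.43×0.0074/0.14 = 0.1813 m/d, t = 1000/0.1813 = 5516 d
t(weathered granite) / t(fractured limestone) = 5516/383.9 = 14.4

14.4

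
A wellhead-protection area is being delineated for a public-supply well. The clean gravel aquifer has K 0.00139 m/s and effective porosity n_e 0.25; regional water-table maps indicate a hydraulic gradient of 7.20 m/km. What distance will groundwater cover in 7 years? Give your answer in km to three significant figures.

8.84 km

K = 0.00139 m/s × 86400 s/d = 120.1 m/d
Darcy flux q = K·i = 120.1 × 0.0072 = 0.8647 m/d
Average linear velocity = 0.8647 / 0.25 = 3.459 m/d
T = 7 yr × 365 = 2555 d
L = v × T = 3.459 × 2555 = 8837 m
   = 8.84 km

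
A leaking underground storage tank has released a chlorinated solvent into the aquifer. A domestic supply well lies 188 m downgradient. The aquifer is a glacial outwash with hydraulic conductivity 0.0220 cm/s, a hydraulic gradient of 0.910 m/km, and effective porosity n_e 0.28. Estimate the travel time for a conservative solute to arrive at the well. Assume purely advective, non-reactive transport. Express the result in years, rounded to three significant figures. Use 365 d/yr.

K = 0.0220 cm/s × 864 = 19.01 m/d
Darcy flux q = K·i = 19.01 × 9.1e-4 = 0.01730 m/d
Seepage velocity v = q / n = 0.01730 / 0.28 = 0.06178 m/d
t = L / v = 188 / 0.06178 = 3043 d
   = 3043 / 365 = 8.34 yr

8.34 years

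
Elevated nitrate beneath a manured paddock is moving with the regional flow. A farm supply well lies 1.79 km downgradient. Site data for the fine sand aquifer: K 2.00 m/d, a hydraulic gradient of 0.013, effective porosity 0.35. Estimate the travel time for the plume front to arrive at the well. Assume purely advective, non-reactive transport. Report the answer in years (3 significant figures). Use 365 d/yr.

66.0 years

Specific discharge q = 2.00 × 0.013 = 0.02600 m/d
v_s = q/n_e = 0.02600/0.35 = 0.07429 m/d
L = 1.79 km = 1790 m
t = L / v = 1790 / 0.07429 = 24100 d
   = 24100 / 365 = 66.0 yr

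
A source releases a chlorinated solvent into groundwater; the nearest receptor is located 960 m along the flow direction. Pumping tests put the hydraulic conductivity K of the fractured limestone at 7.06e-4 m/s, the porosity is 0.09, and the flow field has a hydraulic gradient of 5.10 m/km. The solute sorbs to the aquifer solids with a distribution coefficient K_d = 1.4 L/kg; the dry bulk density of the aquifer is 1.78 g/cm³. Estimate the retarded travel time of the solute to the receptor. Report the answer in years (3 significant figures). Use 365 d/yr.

K = 7.06e-4 m/s × 86400 s/d = 61.00 m/d
Darcy flux q = K·i = 61.00 × 0.0051 = 0.3111 m/d
Seepage velocity v = q / n = 0.3111 / 0.09 = 3.457 m/d
Retardation R = 1 + ρ_b·K_d/n = 1 + 1.78×1.4/0.09 = 28.69
Contaminant velocity v_c = v/R = 3.457/28.69 = 0.1205 m/d
t = L/v_c = 960/0.1205 = 7968 d
   = 7968/365 = 21.8 yr

21.8 years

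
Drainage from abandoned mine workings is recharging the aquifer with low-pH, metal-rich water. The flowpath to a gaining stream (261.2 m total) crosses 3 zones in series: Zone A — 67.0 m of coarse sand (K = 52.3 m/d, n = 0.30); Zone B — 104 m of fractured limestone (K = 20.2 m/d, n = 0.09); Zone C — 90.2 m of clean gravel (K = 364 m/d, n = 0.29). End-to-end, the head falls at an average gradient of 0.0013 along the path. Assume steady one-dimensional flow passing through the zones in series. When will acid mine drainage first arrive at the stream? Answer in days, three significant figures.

1090 days

For zones in series the flux q is common to all zones; the equivalent conductivity is the harmonic (thickness-weighted) mean, K_eq = L_total / Σ(L_j/K_j).
Σ(L/K) = 67.0/52.3 + 104/20.2 + 90.2/364 = 1.281 + 5.149 + 0.2478 = 6.677 d
K_eq = L_total / Σ(L/K) = 261.2 / 6.677 = 39.12 m/d
q = K_eq · i = 39.12 × 0.0013 = 0.05085 m/d (same in every zone)
Zone A: v = q/n = 0.05085/0.30 = 0.1695 m/d → t_A = 67.0/0.1695 = 395.3 d
Zone B: v = q/n = 0.05085/0.09 = 0.5650 m/d → t_B = 104/0.5650 = 184.1 d
Zone C: v = q/n = 0.05085/0.29 = 0.1754 m/d → t_C = 90.2/0.1754 = 514.4 d
Total t = 395.3 + 184.1 + 514.4 = 1094 d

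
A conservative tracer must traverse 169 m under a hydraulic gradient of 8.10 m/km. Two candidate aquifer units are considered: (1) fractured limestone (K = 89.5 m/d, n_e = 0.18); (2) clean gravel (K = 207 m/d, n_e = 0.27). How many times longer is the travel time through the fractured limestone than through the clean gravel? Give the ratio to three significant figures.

Unit 1 (fractured limestone): v = 89.5×0.0081/0.18 = 4.028 m/d, t = 169/4.028 = 41.96 d
Unit 2 (clean gravel): v = 207×0.0081/0.27 = 6.210 m/d, t = 169/6.210 = 27.21 d
t(fractured limestone) / t(clean gravel) = 41.96/27.21 = 1.54

1.54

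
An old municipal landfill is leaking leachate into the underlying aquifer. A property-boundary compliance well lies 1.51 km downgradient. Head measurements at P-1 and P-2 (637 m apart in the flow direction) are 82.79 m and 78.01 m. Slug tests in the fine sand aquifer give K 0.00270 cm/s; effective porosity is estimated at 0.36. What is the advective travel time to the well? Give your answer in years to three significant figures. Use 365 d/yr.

85.1 years

Hydraulic gradient i = (82.79 − 78.01) / 637 = 4.78 / 637 = 0.007504
K = 0.00270 cm/s × 864 = 2.333 m/d
Darcy flux q = K·i = 2.333 × 0.007504 = 0.01751 m/d
v = Ki/n = 2.333·0.007504/0.36 = 0.04863 m/d
L = 1.51 km = 1510 m
t = L / v = 1510 / 0.04863 = 31050 d
   = 31050 / 365 = 85.1 yr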